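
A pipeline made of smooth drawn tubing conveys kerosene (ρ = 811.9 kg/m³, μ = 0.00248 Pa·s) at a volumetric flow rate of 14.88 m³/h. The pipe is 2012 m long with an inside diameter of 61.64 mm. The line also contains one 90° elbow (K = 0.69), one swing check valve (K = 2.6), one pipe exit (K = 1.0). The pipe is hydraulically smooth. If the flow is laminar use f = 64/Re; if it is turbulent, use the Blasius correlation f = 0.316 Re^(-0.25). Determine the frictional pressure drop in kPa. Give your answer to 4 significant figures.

Q = 14.88 m³/h = 14.88/3600 = 0.004133 m³/s.
Cross-sectional area A = πD²/4 = π(0.06164)²/4 = 0.002984 m²; mean velocity V = Q/A = 0.004133/0.002984 = 1.385 m/s.
Reynolds number Re = ρVD/μ = 811.9 · 1.385 · 0.06164 / 0.00248 = 2.795e+04.
Re > 4000 → turbulent. Smooth-pipe (Blasius): f = 0.316 Re^(-0.25) = 0.316/(2.795e+04)^0.25 = 0.02444.
Total minor-loss coefficient ΣK = 1·0.69 + 1·2.6 + 1·1 = 4.29.
ΔP = [f·L/D + ΣK]·(ρV²/2) = [0.02444·2012/0.06164 + 4.29]·(811.9·1.385²/2) = [797.7 + 4.29]·778.8 = 6.246e+05 Pa.
ΔP = 6.246e+05 Pa = 624.6 kPa.

ΔP ≈ 624.6 kPa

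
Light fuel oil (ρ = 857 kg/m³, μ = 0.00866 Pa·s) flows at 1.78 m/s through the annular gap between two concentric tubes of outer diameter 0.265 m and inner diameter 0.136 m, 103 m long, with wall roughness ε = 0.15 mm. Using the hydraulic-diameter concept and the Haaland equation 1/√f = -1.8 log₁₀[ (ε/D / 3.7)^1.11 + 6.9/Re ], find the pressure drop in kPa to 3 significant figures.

ΔP ≈ 29.6 kPa

Hydraulic diameter D_h = 4A/P = D_o - D_i = 0.265 - 0.136 = 0.129 m.
Re = ρVD_h/μ = 857·1.78·0.129/0.00866 = 2.272e+04.
ε/D_h = 0.00015/0.129 = 0.00116; Haaland gives 1/√f = -1.8 log₁₀[0.000129+0.000304] = 6.054, so f = 0.02728.
ΔP = f(L/D_h)(ρV²/2) = 0.02728·103/0.129·1358 = 2.958e+04 Pa.
ΔP = 29.6 kPa.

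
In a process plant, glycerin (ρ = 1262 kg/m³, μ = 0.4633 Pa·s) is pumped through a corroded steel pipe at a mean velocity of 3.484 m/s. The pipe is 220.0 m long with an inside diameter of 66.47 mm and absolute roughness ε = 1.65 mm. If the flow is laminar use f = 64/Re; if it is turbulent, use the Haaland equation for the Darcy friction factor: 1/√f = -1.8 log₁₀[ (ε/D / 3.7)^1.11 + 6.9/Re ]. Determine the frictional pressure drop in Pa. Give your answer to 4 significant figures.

ΔP ≈ 2572000 Pa

Reynolds number Re = ρVD/μ = 1262 · 3.484 · 0.06647 / 0.463 = 630.8.
Re < 2300 → laminar flow, so f = 64/Re = 64/630.8 = 0.1015 (the turbulent correlation is not needed).
Darcy-Weisbach: ΔP = f(L/D)(ρV²/2) = 0.1015·(220/0.06647)·(1262·3.484²/2) = 0.1015·3310·7659 = 2.572e+06 Pa.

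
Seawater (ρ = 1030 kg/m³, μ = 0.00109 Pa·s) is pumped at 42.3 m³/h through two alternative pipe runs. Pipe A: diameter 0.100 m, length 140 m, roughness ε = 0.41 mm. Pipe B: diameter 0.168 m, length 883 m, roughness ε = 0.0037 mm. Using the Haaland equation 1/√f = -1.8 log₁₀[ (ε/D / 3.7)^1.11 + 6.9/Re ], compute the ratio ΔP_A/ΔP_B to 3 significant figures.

ΔP_A/ΔP_B ≈ 3.36

Pipe A: V = Q/A = 0.01175/0.007854 = 1.496 m/s; Re = 1.414e+05; ε/D = 0.0041; Haaland → f = 0.02937; ΔP_A = f(L/D)(ρV²/2) = 4.739e+04 Pa.
Pipe B: V = Q/A = 0.01175/0.02217 = 0.5301 m/s; Re = 8.415e+04; ε/D = 2.2e-05; Haaland → f = 0.01856; ΔP_B = f(L/D)(ρV²/2) = 1.412e+04 Pa.
ΔP_A/ΔP_B = 4.739e+04/1.412e+04 = 3.36.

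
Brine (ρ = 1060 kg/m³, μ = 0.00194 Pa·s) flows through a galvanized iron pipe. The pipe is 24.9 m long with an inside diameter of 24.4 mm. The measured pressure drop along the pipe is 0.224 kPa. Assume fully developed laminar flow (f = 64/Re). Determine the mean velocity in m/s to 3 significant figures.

For laminar flow, f = 64/Re with Re = ρVD/μ, so Darcy-Weisbach reduces to ΔP = 32μLV/D². Solving for V: V = ΔP·D²/(32μL) = 224·(0.0244)²/(32·0.00194·24.9) = 0.08627 m/s.
Check: Re = ρVD/μ = 1060·0.08627·0.0244/0.00194 = 1150 < 2300, so the laminar assumption holds.

V ≈ 0.0863 m/s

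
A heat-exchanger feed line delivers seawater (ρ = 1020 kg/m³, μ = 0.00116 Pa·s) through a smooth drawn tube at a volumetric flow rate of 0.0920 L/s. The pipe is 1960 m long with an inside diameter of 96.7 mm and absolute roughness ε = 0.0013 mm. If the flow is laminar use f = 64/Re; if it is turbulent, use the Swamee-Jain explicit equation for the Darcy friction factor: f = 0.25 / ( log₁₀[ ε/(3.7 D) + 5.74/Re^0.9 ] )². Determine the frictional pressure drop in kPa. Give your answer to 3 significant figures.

ΔP ≈ 0.0975 kPa

Q = 0.0920 L/s = 0.0920/1000 = 9.2e-05 m³/s.
Cross-sectional area A = πD²/4 = π(0.0967)²/4 = 0.007344 m²; mean velocity V = Q/A = 9.2e-05/0.007344 = 0.01253 m/s.
Reynolds number Re = ρVD/μ = 1020 · 0.01253 · 0.0967 / 0.00116 = 1065.
Re < 2300 → laminar flow, so f = 64/Re = 64/1065 = 0.06009 (the turbulent correlation is not needed).
Darcy-Weisbach: ΔP = f(L/D)(ρV²/2) = 0.06009·(1960/0.0967)·(1020·0.01253²/2) = 0.06009·2.027e+04·0.08003 = 97.47 Pa.
ΔP = 97.47 Pa = 0.0975 kPa.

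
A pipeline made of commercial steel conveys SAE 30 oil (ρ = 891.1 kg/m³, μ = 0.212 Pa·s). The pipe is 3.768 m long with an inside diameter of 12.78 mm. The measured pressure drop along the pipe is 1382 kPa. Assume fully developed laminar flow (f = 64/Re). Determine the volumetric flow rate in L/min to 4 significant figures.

For laminar flow, f = 64/Re with Re = ρVD/μ, so Darcy-Weisbach reduces to ΔP = 32μLV/D². Solving for V: V = ΔP·D²/(32μL) = 1.382e+06·(0.01278)²/(32·0.212·3.768) = 8.83 m/s.
Check: Re = ρVD/μ = 891.1·8.83·0.01278/0.212 = 474.3 < 2300, so the laminar assumption holds.
Q = V·A = 8.83·(π/4·0.01278²) = 0.001133 m³/s = 67.96 L/min.

Q ≈ 67.96 L/min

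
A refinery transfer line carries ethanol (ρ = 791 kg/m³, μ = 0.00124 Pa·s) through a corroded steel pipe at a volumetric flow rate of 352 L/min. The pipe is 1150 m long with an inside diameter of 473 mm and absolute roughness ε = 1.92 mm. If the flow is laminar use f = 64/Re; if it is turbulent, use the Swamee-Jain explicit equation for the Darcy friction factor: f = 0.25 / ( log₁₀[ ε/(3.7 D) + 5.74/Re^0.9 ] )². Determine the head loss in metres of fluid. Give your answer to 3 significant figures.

Q = 352 L/min = 352/60000 = 0.005867 m³/s.
Cross-sectional area A = πD²/4 = π(0.473)²/4 = 0.1757 m²; mean velocity V = Q/A = 0.005867/0.1757 = 0.03339 m/s.
Reynolds number Re = ρVD/μ = 791 · 0.03339 · 0.473 / 0.00124 = 1.007e+04.
Re > 4000 → turbulent. Relative roughness ε/D = 0.00192/0.473 = 0.00406. Swamee-Jain: f = 0.25/(log₁₀[0.00406/3.7 + 5.74/1.007e+04^0.9])² = 0.25/(log₁₀[0.0011 + 0.00143])² = 0.25/(-2.597)² = 0.03707.
Darcy-Weisbach: ΔP = f(L/D)(ρV²/2) = 0.03707·(1150/0.473)·(791·0.03339²/2) = 0.03707·2431·0.4409 = 39.73 Pa.
Head loss h_f = ΔP/(ρg) = 39.73/(791·9.81) = 0.00512 m.

h_f ≈ 0.00512 m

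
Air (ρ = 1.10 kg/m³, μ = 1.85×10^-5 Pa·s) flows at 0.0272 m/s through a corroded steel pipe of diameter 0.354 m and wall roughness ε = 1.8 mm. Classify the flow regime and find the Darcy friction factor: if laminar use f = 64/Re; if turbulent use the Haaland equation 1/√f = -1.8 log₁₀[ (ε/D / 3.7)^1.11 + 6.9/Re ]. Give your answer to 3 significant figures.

Re = ρVD/μ = 1.1·0.0272·0.354/1.85e-05 = 572.5.
Re < 2300 → laminar, so f = 64/Re = 0.1118 (roughness is irrelevant in laminar flow).

f ≈ 0.112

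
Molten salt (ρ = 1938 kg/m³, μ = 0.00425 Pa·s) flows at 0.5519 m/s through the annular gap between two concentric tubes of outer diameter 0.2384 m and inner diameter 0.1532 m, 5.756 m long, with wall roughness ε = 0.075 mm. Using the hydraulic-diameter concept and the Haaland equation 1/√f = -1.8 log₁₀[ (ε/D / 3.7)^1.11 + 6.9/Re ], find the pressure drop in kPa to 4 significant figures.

ΔP ≈ 0.5387 kPa

Hydraulic diameter D_h = 4A/P = D_o - D_i = 0.2384 - 0.1532 = 0.0852 m.
Re = ρVD_h/μ = 1938·0.5519·0.0852/0.00425 = 2.144e+04.
ε/D_h = 7.5e-05/0.0852 = 0.00088; Haaland gives 1/√f = -1.8 log₁₀[9.5e-05+0.000322] = 6.084, so f = 0.02702.
ΔP = f(L/D_h)(ρV²/2) = 0.02702·5.756/0.0852·295.2 = 538.7 Pa.
ΔP = 0.5387 kPa.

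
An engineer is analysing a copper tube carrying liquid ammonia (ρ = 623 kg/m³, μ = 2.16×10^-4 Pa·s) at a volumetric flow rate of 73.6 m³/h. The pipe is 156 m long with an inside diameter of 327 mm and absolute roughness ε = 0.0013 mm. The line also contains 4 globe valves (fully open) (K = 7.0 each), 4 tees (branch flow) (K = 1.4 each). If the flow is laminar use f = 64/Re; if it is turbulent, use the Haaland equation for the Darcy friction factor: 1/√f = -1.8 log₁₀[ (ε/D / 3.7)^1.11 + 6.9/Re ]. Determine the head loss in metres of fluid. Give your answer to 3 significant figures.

Q = 73.6 m³/h = 73.6/3600 = 0.02044 m³/s.
Cross-sectional area A = πD²/4 = π(0.327)²/4 = 0.08398 m²; mean velocity V = Q/A = 0.02044/0.08398 = 0.2434 m/s.
Reynolds number Re = ρVD/μ = 623 · 0.2434 · 0.327 / 0.000216 = 2.296e+05.
Re > 4000 → turbulent. Relative roughness ε/D = 1.3e-06/0.327 = 3.98e-06. Haaland: 1/√f = -1.8 log₁₀[(3.98e-06/3.7)^1.11 + 6.9/2.296e+05] = -1.8 log₁₀[2.37e-07 + 3.01e-05] = 8.134, so f = 0.01512.
Total minor-loss coefficient ΣK = 4·7 + 4·1.4 = 33.6.
ΔP = [f·L/D + ΣK]·(ρV²/2) = [0.01512·156/0.327 + 33.6]·(623·0.2434²/2) = [7.211 + 33.6]·18.46 = 753.4 Pa.
Head loss h_f = ΔP/(ρg) = 753.4/(623·9.81) = 0.123 m.

h_f ≈ 0.123 m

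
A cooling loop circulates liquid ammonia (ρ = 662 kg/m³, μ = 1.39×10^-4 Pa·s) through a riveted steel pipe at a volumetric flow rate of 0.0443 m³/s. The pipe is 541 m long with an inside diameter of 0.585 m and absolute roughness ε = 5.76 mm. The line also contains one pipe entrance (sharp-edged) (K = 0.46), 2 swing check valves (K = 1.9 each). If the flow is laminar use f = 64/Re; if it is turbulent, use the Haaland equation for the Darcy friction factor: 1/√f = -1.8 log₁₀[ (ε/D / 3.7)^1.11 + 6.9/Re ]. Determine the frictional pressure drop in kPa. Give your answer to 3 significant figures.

Cross-sectional area A = πD²/4 = π(0.585)²/4 = 0.2688 m²; mean velocity V = Q/A = 0.0443/0.2688 = 0.1648 m/s.
Reynolds number Re = ρVD/μ = 662 · 0.1648 · 0.585 / 0.000139 = 4.592e+05.
Re > 4000 → turbulent. Relative roughness ε/D = 0.00576/0.585 = 0.00985. Haaland: 1/√f = -1.8 log₁₀[(0.00985/3.7)^1.11 + 6.9/4.592e+05] = -1.8 log₁₀[0.00139 + 1.5e-05] = 5.136, so f = 0.03791.
Total minor-loss coefficient ΣK = 1·0.46 + 2·1.9 = 4.26.
ΔP = [f·L/D + ΣK]·(ρV²/2) = [0.03791·541/0.585 + 4.26]·(662·0.1648²/2) = [35.05 + 4.26]·8.992 = 353.5 Pa.
ΔP = 353.5 Pa = 0.353 kPa.

ΔP ≈ 0.353 kPa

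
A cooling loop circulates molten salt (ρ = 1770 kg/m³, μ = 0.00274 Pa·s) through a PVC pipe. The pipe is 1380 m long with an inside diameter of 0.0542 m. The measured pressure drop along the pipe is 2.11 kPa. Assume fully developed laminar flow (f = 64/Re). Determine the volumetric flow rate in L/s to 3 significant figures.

For laminar flow, f = 64/Re with Re = ρVD/μ, so Darcy-Weisbach reduces to ΔP = 32μLV/D². Solving for V: V = ΔP·D²/(32μL) = 2110·(0.0542)²/(32·0.00274·1380) = 0.05123 m/s.
Check: Re = ρVD/μ = 1770·0.05123·0.0542/0.00274 = 1794 < 2300, so the laminar assumption holds.
Q = V·A = 0.05123·(π/4·0.0542²) = 0.0001182 m³/s = 0.118 L/s.

Q ≈ 0.118 L/s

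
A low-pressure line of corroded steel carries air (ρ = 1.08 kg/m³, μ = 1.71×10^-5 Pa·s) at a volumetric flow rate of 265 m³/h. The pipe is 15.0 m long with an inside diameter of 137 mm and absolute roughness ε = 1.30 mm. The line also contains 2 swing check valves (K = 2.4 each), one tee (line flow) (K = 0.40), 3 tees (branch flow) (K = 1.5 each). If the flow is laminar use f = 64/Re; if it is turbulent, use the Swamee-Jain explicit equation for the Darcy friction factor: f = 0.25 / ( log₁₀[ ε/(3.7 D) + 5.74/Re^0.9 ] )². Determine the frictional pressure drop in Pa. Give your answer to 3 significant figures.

Q = 265 m³/h = 265/3600 = 0.07361 m³/s.
Cross-sectional area A = πD²/4 = π(0.137)²/4 = 0.01474 m²; mean velocity V = Q/A = 0.07361/0.01474 = 4.994 m/s.
Reynolds number Re = ρVD/μ = 1.08 · 4.994 · 0.137 / 1.71e-05 = 4.321e+04.
Re > 4000 → turbulent. Relative roughness ε/D = 0.0013/0.137 = 0.00949. Swamee-Jain: f = 0.25/(log₁₀[0.00949/3.7 + 5.74/4.321e+04^0.9])² = 0.25/(log₁₀[0.00256 + 0.000386])² = 0.25/(-2.53)² = 0.03906.
Total minor-loss coefficient ΣK = 2·2.4 + 1·0.4 + 3·1.5 = 9.7.
ΔP = [f·L/D + ΣK]·(ρV²/2) = [0.03906·15/0.137 + 9.7]·(1.08·4.994²/2) = [4.276 + 9.7]·13.47 = 188.2 Pa.

ΔP ≈ 188 Pa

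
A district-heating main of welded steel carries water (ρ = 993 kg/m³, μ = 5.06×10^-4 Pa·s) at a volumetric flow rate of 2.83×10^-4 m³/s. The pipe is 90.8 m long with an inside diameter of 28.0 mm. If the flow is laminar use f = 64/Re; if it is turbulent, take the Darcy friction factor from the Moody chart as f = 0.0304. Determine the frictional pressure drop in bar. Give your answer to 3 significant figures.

Cross-sectional area A = πD²/4 = π(0.028)²/4 = 0.0006158 m²; mean velocity V = Q/A = 0.000283/0.0006158 = 0.4596 m/s.
Reynolds number Re = ρVD/μ = 993 · 0.4596 · 0.028 / 0.000506 = 2.525e+04.
Re > 4000 → turbulent; use the Moody-chart value f = 0.0304.
Darcy-Weisbach: ΔP = f(L/D)(ρV²/2) = 0.0304·(90.8/0.028)·(993·0.4596²/2) = 0.0304·3243·104.9 = 1.034e+04 Pa.
ΔP = 1.034e+04 Pa = 0.103 bar.

ΔP ≈ 0.103 bar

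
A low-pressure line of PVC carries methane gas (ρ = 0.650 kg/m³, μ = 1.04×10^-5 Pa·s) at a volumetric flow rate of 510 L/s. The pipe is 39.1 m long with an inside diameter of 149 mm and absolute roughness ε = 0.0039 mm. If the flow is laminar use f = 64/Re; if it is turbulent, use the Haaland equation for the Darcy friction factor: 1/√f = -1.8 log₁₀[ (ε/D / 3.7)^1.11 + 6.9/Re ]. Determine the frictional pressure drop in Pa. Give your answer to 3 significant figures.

Q = 510 L/s = 510/1000 = 0.51 m³/s.
Cross-sectional area A = πD²/4 = π(0.149)²/4 = 0.01744 m²; mean velocity V = Q/A = 0.51/0.01744 = 29.25 m/s.
Reynolds number Re = ρVD/μ = 0.65 · 29.25 · 0.149 / 1.04e-05 = 2.724e+05.
Re > 4000 → turbulent. Relative roughness ε/D = 3.9e-06/0.149 = 2.62e-05. Haaland: 1/√f = -1.8 log₁₀[(2.62e-05/3.7)^1.11 + 6.9/2.724e+05] = -1.8 log₁₀[1.92e-06 + 2.53e-05] = 8.216, so f = 0.01481.
Darcy-Weisbach: ΔP = f(L/D)(ρV²/2) = 0.01481·(39.1/0.149)·(0.65·29.25²/2) = 0.01481·262.4·278 = 1081 Pa.

ΔP ≈ 1080 Pa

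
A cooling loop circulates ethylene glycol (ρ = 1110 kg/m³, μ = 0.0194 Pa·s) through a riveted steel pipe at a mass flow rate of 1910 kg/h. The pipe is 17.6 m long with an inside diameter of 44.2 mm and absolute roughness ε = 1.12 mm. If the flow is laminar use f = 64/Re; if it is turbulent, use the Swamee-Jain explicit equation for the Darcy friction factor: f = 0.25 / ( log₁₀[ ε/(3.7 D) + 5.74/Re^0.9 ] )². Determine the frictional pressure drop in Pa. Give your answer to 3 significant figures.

ṁ = 1910 kg/h = 1910/3600 = 0.5306 kg/s.
A = πD²/4 = π(0.0442)²/4 = 0.001534 m²; mean velocity V = ṁ/(ρA) = 0.5306/(1110 · 0.001534) = 0.3115 m/s.
Reynolds number Re = ρVD/μ = 1110 · 0.3115 · 0.0442 / 0.0194 = 787.8.
Re < 2300 → laminar flow, so f = 64/Re = 64/787.8 = 0.08124 (the turbulent correlation is not needed).
Darcy-Weisbach: ΔP = f(L/D)(ρV²/2) = 0.08124·(17.6/0.0442)·(1110·0.3115²/2) = 0.08124·398.2·53.86 = 1742 Pa.

ΔP ≈ 1740 Pa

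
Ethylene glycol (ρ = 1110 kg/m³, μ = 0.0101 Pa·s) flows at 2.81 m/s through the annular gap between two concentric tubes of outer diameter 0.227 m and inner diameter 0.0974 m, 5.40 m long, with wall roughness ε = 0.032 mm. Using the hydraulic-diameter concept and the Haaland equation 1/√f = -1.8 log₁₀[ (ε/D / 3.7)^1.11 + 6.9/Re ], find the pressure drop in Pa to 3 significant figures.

ΔP ≈ 4100 Pa

Hydraulic diameter D_h = 4A/P = D_o - D_i = 0.227 - 0.0974 = 0.1296 m.
Re = ρVD_h/μ = 1110·2.81·0.1296/0.0101 = 4.002e+04.
ε/D_h = 3.2e-05/0.1296 = 0.000247; Haaland gives 1/√f = -1.8 log₁₀[2.32e-05+0.000172] = 6.676, so f = 0.02244.
ΔP = f(L/D_h)(ρV²/2) = 0.02244·5.4/0.1296·4382 = 4097 Pa.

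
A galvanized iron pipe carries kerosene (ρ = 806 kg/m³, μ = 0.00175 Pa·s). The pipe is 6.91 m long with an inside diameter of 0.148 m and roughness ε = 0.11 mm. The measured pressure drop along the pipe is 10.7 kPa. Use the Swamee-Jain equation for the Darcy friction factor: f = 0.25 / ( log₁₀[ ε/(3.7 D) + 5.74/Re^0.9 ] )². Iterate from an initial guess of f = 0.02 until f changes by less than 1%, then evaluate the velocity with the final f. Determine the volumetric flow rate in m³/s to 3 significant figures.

Q ≈ 0.0932 m³/s

Rearranging Darcy-Weisbach: V = √(2·ΔP·D/(f·L·ρ)). With ε/D = 0.00011/0.148 = 0.000743, iterate starting from f = 0.02:
  f = 0.02 → V = √(2·1.07e+04·0.148/(0.02·6.91·806)) = 5.332 m/s; Re = ρVD/μ = 3.635e+05; f → 0.01941
  f = 0.01941 → V = 5.413 m/s; Re = 3.69e+05; f → 0.0194
Converged (Δf/f < 1%). With the final f = 0.0194: V = √(2·1.07e+04·0.148/(0.0194·6.91·806)) = 5.415 m/s.
Q = V·A = 5.415·(π/4·0.148²) = 0.09315 m³/s = 0.0932 m³/s.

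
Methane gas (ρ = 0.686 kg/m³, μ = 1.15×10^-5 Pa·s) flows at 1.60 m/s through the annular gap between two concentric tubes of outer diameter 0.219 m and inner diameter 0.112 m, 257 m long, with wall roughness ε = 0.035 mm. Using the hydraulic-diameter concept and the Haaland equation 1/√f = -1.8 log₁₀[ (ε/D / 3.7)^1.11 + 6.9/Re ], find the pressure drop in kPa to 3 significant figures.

Hydraulic diameter D_h = 4A/P = D_o - D_i = 0.219 - 0.112 = 0.107 m.
Re = ρVD_h/μ = 0.686·1.6·0.107/1.15e-05 = 1.021e+04.
ε/D_h = 3.5e-05/0.107 = 0.000327; Haaland gives 1/√f = -1.8 log₁₀[3.17e-05+0.000676] = 5.671, so f = 0.0311.
ΔP = f(L/D_h)(ρV²/2) = 0.0311·257/0.107·0.8781 = 65.59 Pa.
ΔP = 0.0656 kPa.

ΔP ≈ 0.0656 kPa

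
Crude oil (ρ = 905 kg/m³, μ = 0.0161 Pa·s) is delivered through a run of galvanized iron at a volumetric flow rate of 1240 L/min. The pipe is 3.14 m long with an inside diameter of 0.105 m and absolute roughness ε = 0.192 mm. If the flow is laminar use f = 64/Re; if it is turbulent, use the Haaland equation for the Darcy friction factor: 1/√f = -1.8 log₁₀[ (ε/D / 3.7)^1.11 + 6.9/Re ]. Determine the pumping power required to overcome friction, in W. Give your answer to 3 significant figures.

P ≈ 49.5 W

Q = 1240 L/min = 1240/60000 = 0.02067 m³/s.
Cross-sectional area A = πD²/4 = π(0.105)²/4 = 0.008659 m²; mean velocity V = Q/A = 0.02067/0.008659 = 2.387 m/s.
Reynolds number Re = ρVD/μ = 905 · 2.387 · 0.105 / 0.0161 = 1.409e+04.
Re > 4000 → turbulent. Relative roughness ε/D = 0.000192/0.105 = 0.00183. Haaland: 1/√f = -1.8 log₁₀[(0.00183/3.7)^1.11 + 6.9/1.409e+04] = -1.8 log₁₀[0.000214 + 0.00049] = 5.675, so f = 0.03105.
Darcy-Weisbach: ΔP = f(L/D)(ρV²/2) = 0.03105·(3.14/0.105)·(905·2.387²/2) = 0.03105·29.9·2578 = 2394 Pa.
Pumping power P = QΔP = 0.02067·2394 = 49.47 W = 49.5 W.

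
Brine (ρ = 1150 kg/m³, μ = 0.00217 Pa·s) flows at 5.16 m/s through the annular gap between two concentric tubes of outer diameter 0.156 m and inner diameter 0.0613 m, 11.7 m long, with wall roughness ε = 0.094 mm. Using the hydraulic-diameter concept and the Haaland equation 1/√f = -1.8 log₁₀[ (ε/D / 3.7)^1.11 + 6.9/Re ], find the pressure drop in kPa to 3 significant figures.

ΔP ≈ 39.0 kPa

Hydraulic diameter D_h = 4A/P = D_o - D_i = 0.156 - 0.0613 = 0.0947 m.
Re = ρVD_h/μ = 1150·5.16·0.0947/0.00217 = 2.59e+05.
ε/D_h = 9.4e-05/0.0947 = 0.000993; Haaland gives 1/√f = -1.8 log₁₀[0.000109+2.66e-05] = 6.964, so f = 0.02062.
ΔP = f(L/D_h)(ρV²/2) = 0.02062·11.7/0.0947·1.531e+04 = 3.9e+04 Pa.
ΔP = 39.0 kPa.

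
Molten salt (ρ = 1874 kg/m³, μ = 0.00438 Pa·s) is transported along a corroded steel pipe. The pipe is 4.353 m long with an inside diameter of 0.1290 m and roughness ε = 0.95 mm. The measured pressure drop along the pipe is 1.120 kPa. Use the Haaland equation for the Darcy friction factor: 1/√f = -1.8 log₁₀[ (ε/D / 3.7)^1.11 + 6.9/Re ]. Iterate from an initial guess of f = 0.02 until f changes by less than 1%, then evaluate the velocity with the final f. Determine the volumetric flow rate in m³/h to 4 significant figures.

Q ≈ 46.98 m³/h

Rearranging Darcy-Weisbach: V = √(2·ΔP·D/(f·L·ρ)). With ε/D = 0.00095/0.129 = 0.00736, iterate starting from f = 0.02:
  f = 0.02 → V = √(2·1120·0.129/(0.02·4.353·1874)) = 1.331 m/s; Re = ρVD/μ = 7.345e+04; f → 0.03524
  f = 0.03524 → V = 1.003 m/s; Re = 5.533e+04; f → 0.03553
Converged (Δf/f < 1%). With the final f = 0.03553: V = √(2·1120·0.129/(0.03553·4.353·1874)) = 0.9985 m/s.
Q = V·A = 0.9985·(π/4·0.129²) = 0.01305 m³/s = 46.98 m³/h.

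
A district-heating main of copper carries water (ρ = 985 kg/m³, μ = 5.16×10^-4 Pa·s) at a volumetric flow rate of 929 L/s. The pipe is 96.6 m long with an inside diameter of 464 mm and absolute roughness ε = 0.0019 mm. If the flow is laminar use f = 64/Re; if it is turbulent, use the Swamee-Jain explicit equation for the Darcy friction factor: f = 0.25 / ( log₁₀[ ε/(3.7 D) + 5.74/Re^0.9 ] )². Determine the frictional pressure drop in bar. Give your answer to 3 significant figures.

Q = 929 L/s = 929/1000 = 0.929 m³/s.
Cross-sectional area A = πD²/4 = π(0.464)²/4 = 0.1691 m²; mean velocity V = Q/A = 0.929/0.1691 = 5.494 m/s.
Reynolds number Re = ρVD/μ = 985 · 5.494 · 0.464 / 0.000516 = 4.866e+06.
Re > 4000 → turbulent. Relative roughness ε/D = 1.9e-06/0.464 = 4.09e-06. Swamee-Jain: f = 0.25/(log₁₀[4.09e-06/3.7 + 5.74/4.866e+06^0.9])² = 0.25/(log₁₀[1.11e-06 + 5.5e-06])² = 0.25/(-5.18)² = 0.009317.
Darcy-Weisbach: ΔP = f(L/D)(ρV²/2) = 0.009317·(96.6/0.464)·(985·5.494²/2) = 0.009317·208.2·1.487e+04 = 2.884e+04 Pa.
ΔP = 2.884e+04 Pa = 0.288 bar.

ΔP ≈ 0.288 bar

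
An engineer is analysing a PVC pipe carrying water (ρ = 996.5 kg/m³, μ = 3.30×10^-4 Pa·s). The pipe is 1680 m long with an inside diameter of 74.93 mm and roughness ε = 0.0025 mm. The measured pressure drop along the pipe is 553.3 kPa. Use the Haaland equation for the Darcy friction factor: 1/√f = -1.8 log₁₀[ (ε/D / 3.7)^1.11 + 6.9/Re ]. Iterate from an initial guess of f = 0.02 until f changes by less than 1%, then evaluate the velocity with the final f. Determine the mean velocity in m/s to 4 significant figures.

V ≈ 1.895 m/s

Rearranging Darcy-Weisbach: V = √(2·ΔP·D/(f·L·ρ)). With ε/D = 2.5e-06/0.07493 = 3.34e-05, iterate starting from f = 0.02:
  f = 0.02 → V = √(2·5.533e+05·0.07493/(0.02·1680·996.5)) = 1.574 m/s; Re = ρVD/μ = 3.561e+05; f → 0.01421
  f = 0.01421 → V = 1.867 m/s; Re = 4.224e+05; f → 0.01383
  f = 0.01383 → V = 1.893 m/s; Re = 4.282e+05; f → 0.0138
Converged (Δf/f < 1%). With the final f = 0.0138: V = √(2·5.533e+05·0.07493/(0.0138·1680·996.5)) = 1.895 m/s.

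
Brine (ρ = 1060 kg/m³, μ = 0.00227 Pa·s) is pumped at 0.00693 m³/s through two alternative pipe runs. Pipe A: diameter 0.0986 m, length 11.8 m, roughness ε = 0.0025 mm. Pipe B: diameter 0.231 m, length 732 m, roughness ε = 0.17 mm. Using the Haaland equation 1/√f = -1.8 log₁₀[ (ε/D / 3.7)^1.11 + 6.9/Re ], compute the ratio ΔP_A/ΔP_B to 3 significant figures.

Pipe A: V = Q/A = 0.00693/0.007636 = 0.9076 m/s; Re = 4.179e+04; ε/D = 2.54e-05; Haaland → f = 0.02163; ΔP_A = f(L/D)(ρV²/2) = 1130 Pa.
Pipe B: V = Q/A = 0.00693/0.04191 = 0.1654 m/s; Re = 1.784e+04; ε/D = 0.000736; Haaland → f = 0.02779; ΔP_B = f(L/D)(ρV²/2) = 1276 Pa.
ΔP_A/ΔP_B = 1130/1276 = 0.886.

ΔP_A/ΔP_B ≈ 0.886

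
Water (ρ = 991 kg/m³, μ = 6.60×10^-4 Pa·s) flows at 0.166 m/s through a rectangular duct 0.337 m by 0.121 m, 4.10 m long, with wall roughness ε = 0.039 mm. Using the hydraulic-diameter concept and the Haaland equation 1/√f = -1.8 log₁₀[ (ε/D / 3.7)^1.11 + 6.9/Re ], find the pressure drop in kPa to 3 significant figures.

ΔP ≈ 0.00688 kPa

Hydraulic diameter D_h = 4A/P = 4·(0.337·0.121)/(2·(0.337+0.121)) = 0.1631/0.916 = 0.1781 m.
Re = ρVD_h/μ = 991·0.166·0.1781/0.00066 = 4.438e+04.
ε/D_h = 3.9e-05/0.1781 = 0.000219; Haaland gives 1/√f = -1.8 log₁₀[2.03e-05+0.000155] = 6.759, so f = 0.02189.
ΔP = f(L/D_h)(ρV²/2) = 0.02189·4.1/0.1781·13.65 = 6.881 Pa.
ΔP = 0.00688 kPa.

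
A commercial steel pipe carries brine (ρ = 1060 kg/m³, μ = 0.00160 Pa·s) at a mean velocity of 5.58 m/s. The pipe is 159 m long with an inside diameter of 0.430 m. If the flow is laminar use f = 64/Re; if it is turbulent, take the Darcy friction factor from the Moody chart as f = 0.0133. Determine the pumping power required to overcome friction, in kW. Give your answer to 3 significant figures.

P ≈ 65.8 kW

Reynolds number Re = ρVD/μ = 1060 · 5.58 · 0.43 / 0.0016 = 1.59e+06.
Re > 4000 → turbulent; use the Moody-chart value f = 0.0133.
Darcy-Weisbach: ΔP = f(L/D)(ρV²/2) = 0.0133·(159/0.43)·(1060·5.58²/2) = 0.0133·369.8·1.65e+04 = 8.116e+04 Pa.
Q = V·A = 5.58·0.1452 = 0.8103 m³/s.
Pumping power P = QΔP = 0.8103·8.116e+04 = 65760 W = 65.8 kW.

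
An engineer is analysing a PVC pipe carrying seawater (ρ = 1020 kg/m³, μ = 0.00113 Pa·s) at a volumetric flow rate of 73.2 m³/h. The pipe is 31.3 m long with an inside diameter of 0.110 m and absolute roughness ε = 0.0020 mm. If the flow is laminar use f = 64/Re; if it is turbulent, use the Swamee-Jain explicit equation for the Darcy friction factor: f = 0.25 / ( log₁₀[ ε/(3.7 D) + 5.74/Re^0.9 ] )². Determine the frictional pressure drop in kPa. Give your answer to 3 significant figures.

ΔP ≈ 10.3 kPa

Q = 73.2 m³/h = 73.2/3600 = 0.02033 m³/s.
Cross-sectional area A = πD²/4 = π(0.11)²/4 = 0.009503 m²; mean velocity V = Q/A = 0.02033/0.009503 = 2.14 m/s.
Reynolds number Re = ρVD/μ = 1020 · 2.14 · 0.11 / 0.00113 = 2.124e+05.
Re > 4000 → turbulent. Relative roughness ε/D = 2e-06/0.11 = 1.82e-05. Swamee-Jain: f = 0.25/(log₁₀[1.82e-05/3.7 + 5.74/2.124e+05^0.9])² = 0.25/(log₁₀[4.91e-06 + 9.21e-05])² = 0.25/(-4.013)² = 0.01552.
Darcy-Weisbach: ΔP = f(L/D)(ρV²/2) = 0.01552·(31.3/0.11)·(1020·2.14²/2) = 0.01552·284.5·2335 = 1.031e+04 Pa.
ΔP = 1.031e+04 Pa = 10.3 kPa.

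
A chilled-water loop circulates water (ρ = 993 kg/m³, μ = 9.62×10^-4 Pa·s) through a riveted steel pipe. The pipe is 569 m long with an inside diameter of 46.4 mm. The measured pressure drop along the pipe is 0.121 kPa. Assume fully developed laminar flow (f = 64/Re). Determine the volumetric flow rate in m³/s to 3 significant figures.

Q ≈ 2.51×10^-5 m³/s

For laminar flow, f = 64/Re with Re = ρVD/μ, so Darcy-Weisbach reduces to ΔP = 32μLV/D². Solving for V: V = ΔP·D²/(32μL) = 121·(0.0464)²/(32·0.000962·569) = 0.01487 m/s.
Check: Re = ρVD/μ = 993·0.01487·0.0464/0.000962 = 712.3 < 2300, so the laminar assumption holds.
Q = V·A = 0.01487·(π/4·0.0464²) = 2.515e-05 m³/s = 2.51×10^-5 m³/s.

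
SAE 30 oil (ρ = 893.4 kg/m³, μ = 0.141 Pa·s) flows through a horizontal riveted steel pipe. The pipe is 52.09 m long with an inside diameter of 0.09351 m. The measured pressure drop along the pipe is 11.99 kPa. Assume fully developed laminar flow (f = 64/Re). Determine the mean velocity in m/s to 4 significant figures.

V ≈ 0.4461 m/s

For laminar flow, f = 64/Re with Re = ρVD/μ, so Darcy-Weisbach reduces to ΔP = 32μLV/D². Solving for V: V = ΔP·D²/(32μL) = 1.199e+04·(0.09351)²/(32·0.141·52.09) = 0.4461 m/s.
Check: Re = ρVD/μ = 893.4·0.4461·0.09351/0.141 = 264.3 < 2300, so the laminar assumption holds.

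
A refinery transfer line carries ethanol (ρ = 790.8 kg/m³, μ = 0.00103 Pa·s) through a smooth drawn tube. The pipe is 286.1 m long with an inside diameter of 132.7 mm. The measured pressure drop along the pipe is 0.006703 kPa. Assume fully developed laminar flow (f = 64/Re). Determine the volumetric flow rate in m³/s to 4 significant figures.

For laminar flow, f = 64/Re with Re = ρVD/μ, so Darcy-Weisbach reduces to ΔP = 32μLV/D². Solving for V: V = ΔP·D²/(32μL) = 6.703·(0.1327)²/(32·0.00103·286.1) = 0.01252 m/s.
Check: Re = ρVD/μ = 790.8·0.01252·0.1327/0.00103 = 1275 < 2300, so the laminar assumption holds.
Q = V·A = 0.01252·(π/4·0.1327²) = 0.0001731 m³/s = 1.731×10^-4 m³/s.

Q ≈ 1.731×10^-4 m³/s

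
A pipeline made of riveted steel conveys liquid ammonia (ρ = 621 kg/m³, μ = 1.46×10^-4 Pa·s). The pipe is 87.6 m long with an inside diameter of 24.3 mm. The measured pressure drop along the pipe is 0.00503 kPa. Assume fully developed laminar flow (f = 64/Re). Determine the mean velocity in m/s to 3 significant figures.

For laminar flow, f = 64/Re with Re = ρVD/μ, so Darcy-Weisbach reduces to ΔP = 32μLV/D². Solving for V: V = ΔP·D²/(32μL) = 5.03·(0.0243)²/(32·0.000146·87.6) = 0.007257 m/s.
Check: Re = ρVD/μ = 621·0.007257·0.0243/0.000146 = 750.1 < 2300, so the laminar assumption holds.

V ≈ 0.00726 m/s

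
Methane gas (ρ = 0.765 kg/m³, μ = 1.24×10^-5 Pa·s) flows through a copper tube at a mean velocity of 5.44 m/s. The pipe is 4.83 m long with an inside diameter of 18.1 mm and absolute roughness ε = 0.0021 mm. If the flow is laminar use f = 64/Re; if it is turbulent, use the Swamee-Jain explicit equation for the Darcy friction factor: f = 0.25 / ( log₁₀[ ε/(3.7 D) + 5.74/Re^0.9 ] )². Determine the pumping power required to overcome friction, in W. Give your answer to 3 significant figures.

Reynolds number Re = ρVD/μ = 0.765 · 5.44 · 0.0181 / 1.24e-05 = 6075.
Re > 4000 → turbulent. Relative roughness ε/D = 2.1e-06/0.0181 = 0.000116. Swamee-Jain: f = 0.25/(log₁₀[0.000116/3.7 + 5.74/6075^0.9])² = 0.25/(log₁₀[3.14e-05 + 0.00226])² = 0.25/(-2.64)² = 0.03586.
Darcy-Weisbach: ΔP = f(L/D)(ρV²/2) = 0.03586·(4.83/0.0181)·(0.765·5.44²/2) = 0.03586·266.9·11.32 = 108.3 Pa.
Q = V·A = 5.44·0.0002573 = 0.0014 m³/s.
Pumping power P = QΔP = 0.0014·108.3 = 0.1516 W = 0.152 W.

P ≈ 0.152 W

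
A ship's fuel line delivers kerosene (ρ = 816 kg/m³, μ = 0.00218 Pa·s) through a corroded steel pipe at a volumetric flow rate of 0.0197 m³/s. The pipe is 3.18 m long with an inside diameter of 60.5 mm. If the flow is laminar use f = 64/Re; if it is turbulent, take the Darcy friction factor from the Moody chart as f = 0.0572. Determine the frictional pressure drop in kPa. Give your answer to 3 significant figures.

Cross-sectional area A = πD²/4 = π(0.0605)²/4 = 0.002875 m²; mean velocity V = Q/A = 0.0197/0.002875 = 6.853 m/s.
Reynolds number Re = ρVD/μ = 816 · 6.853 · 0.0605 / 0.00218 = 1.552e+05.
Re > 4000 → turbulent; use the Moody-chart value f = 0.0572.
Darcy-Weisbach: ΔP = f(L/D)(ρV²/2) = 0.0572·(3.18/0.0605)·(816·6.853²/2) = 0.0572·52.56·1.916e+04 = 5.76e+04 Pa.
ΔP = 5.76e+04 Pa = 57.6 kPa.

ΔP ≈ 57.6 kPa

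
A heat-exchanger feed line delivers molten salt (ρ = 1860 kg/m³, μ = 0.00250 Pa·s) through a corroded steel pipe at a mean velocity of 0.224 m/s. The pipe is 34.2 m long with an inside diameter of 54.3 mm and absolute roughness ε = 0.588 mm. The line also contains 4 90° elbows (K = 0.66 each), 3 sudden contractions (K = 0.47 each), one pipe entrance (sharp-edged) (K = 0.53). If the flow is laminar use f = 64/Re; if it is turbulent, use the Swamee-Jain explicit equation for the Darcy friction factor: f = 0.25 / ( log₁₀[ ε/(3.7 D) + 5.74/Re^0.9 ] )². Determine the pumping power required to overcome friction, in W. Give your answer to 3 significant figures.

P ≈ 0.803 W

Reynolds number Re = ρVD/μ = 1860 · 0.224 · 0.0543 / 0.0025 = 9049.
Re > 4000 → turbulent. Relative roughness ε/D = 0.000588/0.0543 = 0.0108. Swamee-Jain: f = 0.25/(log₁₀[0.0108/3.7 + 5.74/9049^0.9])² = 0.25/(log₁₀[0.00293 + 0.00158])² = 0.25/(-2.346)² = 0.04541.
Total minor-loss coefficient ΣK = 4·0.66 + 3·0.47 + 1·0.53 = 4.58.
ΔP = [f·L/D + ΣK]·(ρV²/2) = [0.04541·34.2/0.0543 + 4.58]·(1860·0.224²/2) = [28.6 + 4.58]·46.66 = 1548 Pa.
Q = V·A = 0.224·0.002316 = 0.0005187 m³/s.
Pumping power P = QΔP = 0.0005187·1548 = 0.8031 W = 0.803 W.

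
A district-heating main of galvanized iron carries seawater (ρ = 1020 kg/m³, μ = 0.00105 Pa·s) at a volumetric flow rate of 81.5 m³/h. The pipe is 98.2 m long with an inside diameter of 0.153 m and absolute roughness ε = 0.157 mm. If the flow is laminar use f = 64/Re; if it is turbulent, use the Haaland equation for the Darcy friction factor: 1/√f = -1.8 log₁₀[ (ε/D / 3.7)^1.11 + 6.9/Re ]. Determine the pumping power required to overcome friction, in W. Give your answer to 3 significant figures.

P ≈ 237 W

Q = 81.5 m³/h = 81.5/3600 = 0.02264 m³/s.
Cross-sectional area A = πD²/4 = π(0.153)²/4 = 0.01839 m²; mean velocity V = Q/A = 0.02264/0.01839 = 1.231 m/s.
Reynolds number Re = ρVD/μ = 1020 · 1.231 · 0.153 / 0.00105 = 1.83e+05.
Re > 4000 → turbulent. Relative roughness ε/D = 0.000157/0.153 = 0.00103. Haaland: 1/√f = -1.8 log₁₀[(0.00103/3.7)^1.11 + 6.9/1.83e+05] = -1.8 log₁₀[0.000113 + 3.77e-05] = 6.881, so f = 0.02112.
Darcy-Weisbach: ΔP = f(L/D)(ρV²/2) = 0.02112·(98.2/0.153)·(1020·1.231²/2) = 0.02112·641.8·773.3 = 1.048e+04 Pa.
Pumping power P = QΔP = 0.02264·1.048e+04 = 237.3 W = 237 W.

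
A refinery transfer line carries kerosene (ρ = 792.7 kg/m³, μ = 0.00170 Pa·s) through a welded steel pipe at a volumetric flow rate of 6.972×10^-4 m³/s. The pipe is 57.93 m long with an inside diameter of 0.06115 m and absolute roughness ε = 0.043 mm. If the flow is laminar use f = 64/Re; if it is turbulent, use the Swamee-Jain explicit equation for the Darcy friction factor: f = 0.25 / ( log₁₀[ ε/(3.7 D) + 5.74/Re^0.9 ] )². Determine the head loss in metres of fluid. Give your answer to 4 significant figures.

Cross-sectional area A = πD²/4 = π(0.06115)²/4 = 0.002937 m²; mean velocity V = Q/A = 0.0006972/0.002937 = 0.2374 m/s.
Reynolds number Re = ρVD/μ = 792.7 · 0.2374 · 0.06115 / 0.0017 = 6769.
Re > 4000 → turbulent. Relative roughness ε/D = 4.3e-05/0.06115 = 0.000703. Swamee-Jain: f = 0.25/(log₁₀[0.000703/3.7 + 5.74/6769^0.9])² = 0.25/(log₁₀[0.00019 + 0.00205])² = 0.25/(-2.65)² = 0.0356.
Darcy-Weisbach: ΔP = f(L/D)(ρV²/2) = 0.0356·(57.93/0.06115)·(792.7·0.2374²/2) = 0.0356·947.3·22.34 = 753.3 Pa.
Head loss h_f = ΔP/(ρg) = 753.3/(792.7·9.81) = 0.09687 m.

h_f ≈ 0.09687 m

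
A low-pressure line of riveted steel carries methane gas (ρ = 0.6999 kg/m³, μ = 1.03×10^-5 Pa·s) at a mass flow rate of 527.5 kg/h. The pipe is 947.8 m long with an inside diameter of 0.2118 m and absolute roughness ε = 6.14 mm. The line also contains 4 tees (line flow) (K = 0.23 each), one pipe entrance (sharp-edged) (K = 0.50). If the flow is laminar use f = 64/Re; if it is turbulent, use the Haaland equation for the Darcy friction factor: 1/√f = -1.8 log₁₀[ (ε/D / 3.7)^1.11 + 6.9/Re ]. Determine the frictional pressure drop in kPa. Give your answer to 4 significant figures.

ṁ = 527.5 kg/h = 527.5/3600 = 0.1465 kg/s.
A = πD²/4 = π(0.2118)²/4 = 0.03523 m²; mean velocity V = ṁ/(ρA) = 0.1465/(0.6999 · 0.03523) = 5.942 m/s.
Reynolds number Re = ρVD/μ = 0.6999 · 5.942 · 0.2118 / 1.03e-05 = 8.552e+04.
Re > 4000 → turbulent. Relative roughness ε/D = 0.00614/0.2118 = 0.029. Haaland: 1/√f = -1.8 log₁₀[(0.029/3.7)^1.11 + 6.9/8.552e+04] = -1.8 log₁₀[0.0046 + 8.07e-05] = 4.194, so f = 0.05685.
Total minor-loss coefficient ΣK = 4·0.23 + 1·0.5 = 1.42.
ΔP = [f·L/D + ΣK]·(ρV²/2) = [0.05685·947.8/0.2118 + 1.42]·(0.6999·5.942²/2) = [254.4 + 1.42]·12.36 = 3161 Pa.
ΔP = 3161 Pa = 3.161 kPa.

ΔP ≈ 3.161 kPa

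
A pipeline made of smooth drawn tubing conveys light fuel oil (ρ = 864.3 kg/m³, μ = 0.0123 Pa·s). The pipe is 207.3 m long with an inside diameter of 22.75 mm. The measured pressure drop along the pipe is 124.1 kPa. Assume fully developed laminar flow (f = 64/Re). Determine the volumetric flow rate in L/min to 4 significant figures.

Q ≈ 19.20 L/min

For laminar flow, f = 64/Re with Re = ρVD/μ, so Darcy-Weisbach reduces to ΔP = 32μLV/D². Solving for V: V = ΔP·D²/(32μL) = 1.241e+05·(0.02275)²/(32·0.0123·207.3) = 0.7872 m/s.
Check: Re = ρVD/μ = 864.3·0.7872·0.02275/0.0123 = 1258 < 2300, so the laminar assumption holds.
Q = V·A = 0.7872·(π/4·0.02275²) = 0.00032 m³/s = 19.20 L/min.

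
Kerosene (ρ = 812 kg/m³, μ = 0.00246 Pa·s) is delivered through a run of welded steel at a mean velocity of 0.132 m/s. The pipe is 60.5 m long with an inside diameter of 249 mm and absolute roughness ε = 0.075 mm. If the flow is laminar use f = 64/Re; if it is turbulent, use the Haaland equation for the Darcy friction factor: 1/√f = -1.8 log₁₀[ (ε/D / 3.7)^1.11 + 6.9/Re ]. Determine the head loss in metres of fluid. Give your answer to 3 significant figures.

h_f ≈ 0.00660 m

Reynolds number Re = ρVD/μ = 812 · 0.132 · 0.249 / 0.00246 = 1.085e+04.
Re > 4000 → turbulent. Relative roughness ε/D = 7.5e-05/0.249 = 0.000301. Haaland: 1/√f = -1.8 log₁₀[(0.000301/3.7)^1.11 + 6.9/1.085e+04] = -1.8 log₁₀[2.89e-05 + 0.000636] = 5.719, so f = 0.03057.
Darcy-Weisbach: ΔP = f(L/D)(ρV²/2) = 0.03057·(60.5/0.249)·(812·0.132²/2) = 0.03057·243·7.074 = 52.55 Pa.
Head loss h_f = ΔP/(ρg) = 52.55/(812·9.81) = 0.00660 m.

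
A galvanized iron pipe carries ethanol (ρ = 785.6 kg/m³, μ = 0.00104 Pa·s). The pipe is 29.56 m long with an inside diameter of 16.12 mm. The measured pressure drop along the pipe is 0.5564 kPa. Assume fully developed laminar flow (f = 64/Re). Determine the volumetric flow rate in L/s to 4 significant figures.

Q ≈ 0.03000 L/s

For laminar flow, f = 64/Re with Re = ρVD/μ, so Darcy-Weisbach reduces to ΔP = 32μLV/D². Solving for V: V = ΔP·D²/(32μL) = 556.4·(0.01612)²/(32·0.00104·29.56) = 0.147 m/s.
Check: Re = ρVD/μ = 785.6·0.147·0.01612/0.00104 = 1790 < 2300, so the laminar assumption holds.
Q = V·A = 0.147·(π/4·0.01612²) = 3e-05 m³/s = 0.03000 L/s.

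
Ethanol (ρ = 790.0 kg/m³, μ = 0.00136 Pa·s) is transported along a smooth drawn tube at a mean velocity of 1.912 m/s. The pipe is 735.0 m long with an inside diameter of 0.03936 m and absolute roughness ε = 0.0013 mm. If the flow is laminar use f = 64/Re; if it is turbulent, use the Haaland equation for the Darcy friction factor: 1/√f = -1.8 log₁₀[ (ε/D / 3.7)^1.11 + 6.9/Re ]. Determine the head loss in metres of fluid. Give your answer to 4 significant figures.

h_f ≈ 74.57 m

Reynolds number Re = ρVD/μ = 790 · 1.912 · 0.03936 / 0.00136 = 4.372e+04.
Re > 4000 → turbulent. Relative roughness ε/D = 1.3e-06/0.03936 = 3.3e-05. Haaland: 1/√f = -1.8 log₁₀[(3.3e-05/3.7)^1.11 + 6.9/4.372e+04] = -1.8 log₁₀[2.48e-06 + 0.000158] = 6.831, so f = 0.02143.
Darcy-Weisbach: ΔP = f(L/D)(ρV²/2) = 0.02143·(735/0.03936)·(790·1.912²/2) = 0.02143·1.867e+04·1444 = 5.779e+05 Pa.
Head loss h_f = ΔP/(ρg) = 5.779e+05/(790·9.81) = 74.57 m.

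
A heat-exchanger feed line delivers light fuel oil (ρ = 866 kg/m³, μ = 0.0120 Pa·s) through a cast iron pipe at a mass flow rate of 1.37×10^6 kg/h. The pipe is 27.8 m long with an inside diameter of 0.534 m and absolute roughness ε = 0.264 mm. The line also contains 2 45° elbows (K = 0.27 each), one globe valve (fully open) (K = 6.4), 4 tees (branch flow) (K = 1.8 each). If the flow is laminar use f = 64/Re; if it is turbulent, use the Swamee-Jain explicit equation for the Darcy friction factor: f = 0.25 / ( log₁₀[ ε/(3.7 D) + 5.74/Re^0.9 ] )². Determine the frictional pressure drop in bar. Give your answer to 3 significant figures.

ΔP ≈ 0.254 bar

ṁ = 1.37×10^6 kg/h = 1.37×10^6/3600 = 380.6 kg/s.
A = πD²/4 = π(0.534)²/4 = 0.224 m²; mean velocity V = ṁ/(ρA) = 380.6/(866 · 0.224) = 1.962 m/s.
Reynolds number Re = ρVD/μ = 866 · 1.962 · 0.534 / 0.012 = 7.561e+04.
Re > 4000 → turbulent. Relative roughness ε/D = 0.000264/0.534 = 0.000494. Swamee-Jain: f = 0.25/(log₁₀[0.000494/3.7 + 5.74/7.561e+04^0.9])² = 0.25/(log₁₀[0.000134 + 0.000233])² = 0.25/(-3.435)² = 0.02118.
Total minor-loss coefficient ΣK = 2·0.27 + 1·6.4 + 4·1.8 = 14.1.
ΔP = [f·L/D + ΣK]·(ρV²/2) = [0.02118·27.8/0.534 + 14.1]·(866·1.962²/2) = [1.103 + 14.1]·1667 = 2.541e+04 Pa.
ΔP = 2.541e+04 Pa = 0.254 bar.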